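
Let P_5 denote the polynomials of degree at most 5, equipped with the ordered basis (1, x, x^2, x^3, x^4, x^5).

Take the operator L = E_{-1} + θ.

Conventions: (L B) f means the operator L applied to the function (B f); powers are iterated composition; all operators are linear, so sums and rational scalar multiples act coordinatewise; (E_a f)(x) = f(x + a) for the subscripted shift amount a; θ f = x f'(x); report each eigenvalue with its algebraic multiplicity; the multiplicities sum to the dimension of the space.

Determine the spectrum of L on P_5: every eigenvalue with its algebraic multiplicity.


λ = 1 (multiplicity 1), λ = 2 (multiplicity 1), λ = 3 (multiplicity 1), λ = 4 (multiplicity 1), λ = 5 (multiplicity 1), λ = 6 (multiplicity 1)

image of 1: 1
image of x: 2x - 1
image of x^2: 3x^2 - 2x + 1
image of x^3: 4x^3 - 3x^2 + 3x - 1
image of x^4: 5x^4 - 4x^3 + 6x^2 - 4x + 1
image of x^5: 6x^5 - 5x^4 + 10x^3 - 10x^2 + 5x - 1
the matrix is upper triangular; its diagonal is (1, 2, 3, 4, 5, 6)
for a triangular matrix the eigenvalues are the diagonal entries, with algebraic multiplicity their repetition count


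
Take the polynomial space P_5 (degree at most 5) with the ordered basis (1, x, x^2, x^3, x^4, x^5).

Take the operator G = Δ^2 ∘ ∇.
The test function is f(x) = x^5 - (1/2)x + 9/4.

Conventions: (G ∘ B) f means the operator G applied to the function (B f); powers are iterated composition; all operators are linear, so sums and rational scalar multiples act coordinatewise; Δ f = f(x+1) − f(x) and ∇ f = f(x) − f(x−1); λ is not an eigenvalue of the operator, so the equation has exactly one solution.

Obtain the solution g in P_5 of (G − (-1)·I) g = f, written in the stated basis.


write g with unknown coordinates in the stated basis and equate coefficients in (G − (-1)·I) g = f
solving from the highest basis element down gives g = x^5 - 60x^2 - (121/2)x - 111/4
check: G g = 60x^2 + 60x + 30
so G g − (-1)·g = x^5 - (1/2)x + 9/4 = f ✓

the result is g(x) = x^5 - 60x^2 - (121/2)x - 111/4


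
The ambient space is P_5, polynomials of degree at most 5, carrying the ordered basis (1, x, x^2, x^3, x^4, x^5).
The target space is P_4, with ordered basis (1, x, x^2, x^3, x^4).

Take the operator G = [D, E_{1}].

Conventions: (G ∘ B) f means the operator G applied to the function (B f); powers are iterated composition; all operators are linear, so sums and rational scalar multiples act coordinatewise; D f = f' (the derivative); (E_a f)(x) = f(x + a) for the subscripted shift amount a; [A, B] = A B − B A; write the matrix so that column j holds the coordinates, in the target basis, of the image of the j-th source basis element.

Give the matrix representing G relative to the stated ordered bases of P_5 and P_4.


the matrix is [[0, 0, 0, 0, 0, 0]; [0, 0, 0, 0, 0, 0]; [0, 0, 0, 0, 0, 0]; [0, 0, 0, 0, 0, 0]; [0, 0, 0, 0, 0, 0]] (rows listed top to bottom)

image of 1: 0
image of x: 0
image of x^2: 0
image of x^3: 0
image of x^4: 0
image of x^5: 0
each image's coordinates form column j of the matrix


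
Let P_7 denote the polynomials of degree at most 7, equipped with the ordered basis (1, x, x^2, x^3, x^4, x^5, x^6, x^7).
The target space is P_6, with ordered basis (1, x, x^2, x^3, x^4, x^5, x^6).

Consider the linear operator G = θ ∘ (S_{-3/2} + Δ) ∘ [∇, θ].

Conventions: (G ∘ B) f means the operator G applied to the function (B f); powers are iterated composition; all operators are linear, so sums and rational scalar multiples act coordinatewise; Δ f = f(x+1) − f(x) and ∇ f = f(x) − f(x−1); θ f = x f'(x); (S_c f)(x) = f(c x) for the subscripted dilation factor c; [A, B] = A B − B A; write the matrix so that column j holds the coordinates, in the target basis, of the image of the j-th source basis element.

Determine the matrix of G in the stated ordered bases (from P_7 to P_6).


the matrix is [[0, 0, 0, 0, 0, 0, 0, 0]; [0, 0, -3, 15, -30, 50, -75, 105]; [0, 0, 0, 27/2, -30, 75, -150, 525/2]; [0, 0, 0, 0, -81/2, 525/2, -1575/2, 3675/2]; [0, 0, 0, 0, 0, 405/4, -975/2, 6825/4]; [0, 0, 0, 0, 0, 0, -3645/16, 28875/16]; [0, 0, 0, 0, 0, 0, 0, 15309/32]] (rows listed top to bottom)

image of 1: 0
image of x: 0
image of x^2: -3x
image of x^3: (27/2)x^2 + 15x
image of x^4: -(81/2)x^3 - 30x^2 - 30x
image of x^5: (405/4)x^4 + (525/2)x^3 + 75x^2 + 50x
image of x^6: -(3645/16)x^5 - (975/2)x^4 - (1575/2)x^3 - 150x^2 - 75x
image of x^7: (15309/32)x^6 + (28875/16)x^5 + (6825/4)x^4 + (3675/2)x^3 + (525/2)x^2 + 105x
each image's coordinates form column j of the matrix


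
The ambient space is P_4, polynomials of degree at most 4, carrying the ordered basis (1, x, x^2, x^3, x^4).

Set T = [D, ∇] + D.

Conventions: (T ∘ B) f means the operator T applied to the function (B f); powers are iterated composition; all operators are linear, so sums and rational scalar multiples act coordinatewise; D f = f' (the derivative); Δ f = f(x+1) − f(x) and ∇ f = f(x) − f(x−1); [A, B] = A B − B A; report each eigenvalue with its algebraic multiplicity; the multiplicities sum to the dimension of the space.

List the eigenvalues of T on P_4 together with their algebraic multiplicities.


λ = 0 (multiplicity 5)

image of 1: 0
image of x: 1
image of x^2: 2x
image of x^3: 3x^2
image of x^4: 4x^3
the matrix is upper triangular; its diagonal is (0, 0, 0, 0, 0)
for a triangular matrix the eigenvalues are the diagonal entries, with algebraic multiplicity their repetition count


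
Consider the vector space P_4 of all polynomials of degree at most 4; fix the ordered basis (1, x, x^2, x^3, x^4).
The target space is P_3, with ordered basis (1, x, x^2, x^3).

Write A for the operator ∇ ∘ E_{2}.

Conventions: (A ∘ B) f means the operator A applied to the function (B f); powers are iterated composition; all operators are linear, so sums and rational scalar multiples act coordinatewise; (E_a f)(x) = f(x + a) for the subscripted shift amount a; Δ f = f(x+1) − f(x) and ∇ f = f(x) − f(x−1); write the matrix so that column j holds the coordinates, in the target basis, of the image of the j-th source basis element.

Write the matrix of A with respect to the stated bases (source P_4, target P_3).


the matrix is [[0, 1, 3, 7, 15]; [0, 0, 2, 9, 28]; [0, 0, 0, 3, 18]; [0, 0, 0, 0, 4]] (rows listed top to bottom)

image of 1: 0
image of x: 1
image of x^2: 2x + 3
image of x^3: 3x^2 + 9x + 7
image of x^4: 4x^3 + 18x^2 + 28x + 15
each image's coordinates form column j of the matrix


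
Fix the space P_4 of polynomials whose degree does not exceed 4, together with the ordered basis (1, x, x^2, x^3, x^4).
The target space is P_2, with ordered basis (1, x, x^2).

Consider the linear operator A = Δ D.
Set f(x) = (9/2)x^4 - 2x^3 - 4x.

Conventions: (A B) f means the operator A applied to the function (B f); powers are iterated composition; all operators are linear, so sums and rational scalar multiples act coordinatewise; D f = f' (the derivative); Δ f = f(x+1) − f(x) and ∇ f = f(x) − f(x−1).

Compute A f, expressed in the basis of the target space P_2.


the image equals g(x) = 54x^2 + 42x + 12

D f = 18x^3 - 6x^2 - 4
Δ D f = 54x^2 + 42x + 12


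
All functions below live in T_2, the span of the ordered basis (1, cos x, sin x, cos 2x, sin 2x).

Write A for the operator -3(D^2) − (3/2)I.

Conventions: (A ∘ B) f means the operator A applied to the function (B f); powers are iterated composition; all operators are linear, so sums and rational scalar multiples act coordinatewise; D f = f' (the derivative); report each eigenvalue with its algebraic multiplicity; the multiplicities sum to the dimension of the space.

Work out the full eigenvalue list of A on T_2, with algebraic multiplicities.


image of 1: -3/2
image of cos x: (3/2)cos x
image of sin x: (3/2)sin x
image of cos 2x: (21/2)cos 2x
image of sin 2x: (21/2)sin 2x
the matrix is diagonal; its diagonal is (-3/2, 3/2, 3/2, 21/2, 21/2)
for a triangular matrix the eigenvalues are the diagonal entries, with algebraic multiplicity their repetition count

λ = -3/2 (multiplicity 1), λ = 3/2 (multiplicity 2), λ = 21/2 (multiplicity 2)


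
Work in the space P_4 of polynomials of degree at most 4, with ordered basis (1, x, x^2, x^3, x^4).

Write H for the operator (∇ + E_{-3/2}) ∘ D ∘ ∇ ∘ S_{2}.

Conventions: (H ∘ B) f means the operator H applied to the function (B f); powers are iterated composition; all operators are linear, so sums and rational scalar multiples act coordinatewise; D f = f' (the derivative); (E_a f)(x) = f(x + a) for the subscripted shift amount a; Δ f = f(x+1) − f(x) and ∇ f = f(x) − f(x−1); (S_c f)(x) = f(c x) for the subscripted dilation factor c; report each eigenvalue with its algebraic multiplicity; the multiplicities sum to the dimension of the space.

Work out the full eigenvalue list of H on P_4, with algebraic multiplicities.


image of 1: 0
image of x: 0
image of x^2: 8
image of x^3: 48x - 48
image of x^4: 192x^2 - 384x + 400
the matrix is upper triangular; its diagonal is (0, 0, 0, 0, 0)
for a triangular matrix the eigenvalues are the diagonal entries, with algebraic multiplicity their repetition count

λ = 0 (multiplicity 5)


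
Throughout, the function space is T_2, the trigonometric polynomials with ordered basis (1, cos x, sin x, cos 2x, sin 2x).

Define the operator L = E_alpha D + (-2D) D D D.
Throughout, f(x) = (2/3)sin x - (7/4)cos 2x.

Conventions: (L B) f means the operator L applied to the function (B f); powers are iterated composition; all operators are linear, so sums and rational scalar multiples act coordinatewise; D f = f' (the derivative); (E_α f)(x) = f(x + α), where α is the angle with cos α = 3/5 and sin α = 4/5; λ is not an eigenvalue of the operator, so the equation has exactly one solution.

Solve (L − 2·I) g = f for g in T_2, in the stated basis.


write g with unknown coordinates in the stated basis and equate coefficients in (L − 2·I) g = f
solving from the highest basis element down gives g = -(2/117)cos x - (16/117)sin x + (3143/64528)cos 2x + (49/64528)sin 2x
check: L g = -(4/117)cos x + (46/117)sin x - (53319/32264)cos 2x + (49/32264)sin 2x
so L g − 2·g = (2/3)sin x - (7/4)cos 2x = f ✓

g(x) = -(2/117)cos x - (16/117)sin x + (3143/64528)cos 2x + (49/64528)sin 2x


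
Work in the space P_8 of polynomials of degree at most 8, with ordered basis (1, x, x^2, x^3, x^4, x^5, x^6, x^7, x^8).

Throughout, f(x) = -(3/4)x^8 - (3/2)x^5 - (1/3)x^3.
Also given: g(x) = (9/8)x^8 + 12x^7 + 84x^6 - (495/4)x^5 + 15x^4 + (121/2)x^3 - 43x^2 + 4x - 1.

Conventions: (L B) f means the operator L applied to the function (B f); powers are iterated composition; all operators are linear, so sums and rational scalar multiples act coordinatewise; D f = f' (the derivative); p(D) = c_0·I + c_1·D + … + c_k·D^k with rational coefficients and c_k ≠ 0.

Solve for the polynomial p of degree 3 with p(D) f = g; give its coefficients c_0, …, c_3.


D^0 f = -(3/4)x^8 - (3/2)x^5 - (1/3)x^3
D^1 f = -6x^7 - (15/2)x^4 - x^2
D^2 f = -42x^6 - 30x^3 - 2x
D^3 f = -252x^5 - 90x^2 - 2
matching coefficients of g against c_0 f + c_1 Df + … from the top degree down determines the c_i
solution: c_0 = -3/2, c_1 = -2, c_2 = -2, c_3 = 1/2

c_0 = -3/2, c_1 = -2, c_2 = -2, c_3 = 1/2


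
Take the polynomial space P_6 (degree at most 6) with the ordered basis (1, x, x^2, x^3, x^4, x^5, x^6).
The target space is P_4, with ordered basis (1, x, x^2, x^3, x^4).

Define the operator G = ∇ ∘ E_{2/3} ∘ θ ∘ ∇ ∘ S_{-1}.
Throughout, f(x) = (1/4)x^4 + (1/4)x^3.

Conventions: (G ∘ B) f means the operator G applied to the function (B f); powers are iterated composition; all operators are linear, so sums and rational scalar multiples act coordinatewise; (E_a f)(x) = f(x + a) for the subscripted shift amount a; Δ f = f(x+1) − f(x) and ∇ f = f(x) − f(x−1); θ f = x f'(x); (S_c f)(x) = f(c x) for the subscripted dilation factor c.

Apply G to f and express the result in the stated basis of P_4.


S_{-1} f = (1/4)x^4 - (1/4)x^3
∇ S_{-1} f = x^3 - (9/4)x^2 + (7/4)x - 1/2
θ (∇ ∘ S_{-1}) f = 3x^3 - (9/2)x^2 + (7/4)x
E_{2/3} θ (∇ ∘ S_{-1}) f = 3x^3 + (3/2)x^2 - (1/4)x + 1/18
∇ E_{2/3} θ (∇ ∘ S_{-1}) f = 9x^2 - 6x + 5/4

the image equals g(x) = 9x^2 - 6x + 5/4


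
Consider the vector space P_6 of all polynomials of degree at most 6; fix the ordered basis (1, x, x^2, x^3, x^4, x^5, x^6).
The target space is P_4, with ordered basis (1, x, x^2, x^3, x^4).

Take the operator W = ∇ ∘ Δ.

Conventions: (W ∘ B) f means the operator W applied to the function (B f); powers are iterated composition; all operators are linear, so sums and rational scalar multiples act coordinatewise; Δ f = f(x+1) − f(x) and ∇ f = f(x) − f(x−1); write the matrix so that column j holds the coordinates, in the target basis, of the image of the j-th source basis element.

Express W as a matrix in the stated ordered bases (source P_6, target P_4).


the matrix is [[0, 0, 2, 0, 2, 0, 2]; [0, 0, 0, 6, 0, 10, 0]; [0, 0, 0, 0, 12, 0, 30]; [0, 0, 0, 0, 0, 20, 0]; [0, 0, 0, 0, 0, 0, 30]] (rows listed top to bottom)

image of 1: 0
image of x: 0
image of x^2: 2
image of x^3: 6x
image of x^4: 12x^2 + 2
image of x^5: 20x^3 + 10x
image of x^6: 30x^4 + 30x^2 + 2
each image's coordinates form column j of the matrix


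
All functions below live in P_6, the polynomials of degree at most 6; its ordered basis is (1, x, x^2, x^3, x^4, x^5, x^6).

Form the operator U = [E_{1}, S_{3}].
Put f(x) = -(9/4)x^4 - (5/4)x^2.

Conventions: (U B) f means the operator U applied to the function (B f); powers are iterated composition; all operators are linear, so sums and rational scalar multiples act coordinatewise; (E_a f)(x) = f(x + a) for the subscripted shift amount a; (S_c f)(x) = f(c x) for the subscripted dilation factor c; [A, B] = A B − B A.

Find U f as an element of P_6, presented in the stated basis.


the result is g(x) = -486x^3 - 972x^2 - 717x - 190

S_{3} f = -(729/4)x^4 - (45/4)x^2
E_{1} S_{3} f = -(729/4)x^4 - 729x^3 - (4419/4)x^2 - (1503/2)x - 387/2
E_{1} f = -(9/4)x^4 - 9x^3 - (59/4)x^2 - (23/2)x - 7/2
S_{3} E_{1} f = -(729/4)x^4 - 243x^3 - (531/4)x^2 - (69/2)x - 7/2
[E_{1}, S_{3}] f = -486x^3 - 972x^2 - 717x - 190


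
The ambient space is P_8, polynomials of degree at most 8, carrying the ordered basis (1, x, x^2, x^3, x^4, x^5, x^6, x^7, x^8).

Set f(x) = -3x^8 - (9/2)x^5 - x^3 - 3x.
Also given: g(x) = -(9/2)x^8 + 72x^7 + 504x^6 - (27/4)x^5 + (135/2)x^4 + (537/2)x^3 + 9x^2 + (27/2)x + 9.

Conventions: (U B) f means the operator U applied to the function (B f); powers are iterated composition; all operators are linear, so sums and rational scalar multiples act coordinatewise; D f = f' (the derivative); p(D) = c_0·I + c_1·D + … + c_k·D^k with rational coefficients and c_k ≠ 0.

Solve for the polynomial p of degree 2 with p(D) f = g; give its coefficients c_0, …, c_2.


D^0 f = -3x^8 - (9/2)x^5 - x^3 - 3x
D^1 f = -24x^7 - (45/2)x^4 - 3x^2 - 3
D^2 f = -168x^6 - 90x^3 - 6x
matching coefficients of g against c_0 f + c_1 Df + … from the top degree down determines the c_i
solution: c_0 = 3/2, c_1 = -3, c_2 = -3

p(D) = (3/2)·I − 3·D − 3·D^2, i.e. c_0 = 3/2, c_1 = -3, c_2 = -3


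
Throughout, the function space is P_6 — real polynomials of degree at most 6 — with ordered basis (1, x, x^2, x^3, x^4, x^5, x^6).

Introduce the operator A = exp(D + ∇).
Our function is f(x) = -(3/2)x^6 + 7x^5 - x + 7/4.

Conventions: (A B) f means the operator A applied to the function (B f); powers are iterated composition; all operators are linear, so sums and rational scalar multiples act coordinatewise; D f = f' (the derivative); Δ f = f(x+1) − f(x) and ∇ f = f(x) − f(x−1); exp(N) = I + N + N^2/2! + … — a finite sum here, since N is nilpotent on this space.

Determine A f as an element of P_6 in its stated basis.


order-1 term: -18x^5 + (185/2)x^4 - 100x^3 + (185/2)x^2 - 44x + 13/2
order-2 term: -90x^4 + 460x^3 - (1335/2)x^2 + 565x - 391/2
order-3 term: -240x^3 + 1100x^2 - 1470x + 1565/2
order-4 term: -360x^2 + 1280x - 1070
order-5 term: -288x + 584
order-6 term: -96
the series for exp(D + ∇) f terminates at order 6
exp(D + ∇) f = -(3/2)x^6 - 11x^5 + (5/2)x^4 + 120x^3 + 165x^2 + 42x + 53/4

the image equals g(x) = -(3/2)x^6 - 11x^5 + (5/2)x^4 + 120x^3 + 165x^2 + 42x + 53/4


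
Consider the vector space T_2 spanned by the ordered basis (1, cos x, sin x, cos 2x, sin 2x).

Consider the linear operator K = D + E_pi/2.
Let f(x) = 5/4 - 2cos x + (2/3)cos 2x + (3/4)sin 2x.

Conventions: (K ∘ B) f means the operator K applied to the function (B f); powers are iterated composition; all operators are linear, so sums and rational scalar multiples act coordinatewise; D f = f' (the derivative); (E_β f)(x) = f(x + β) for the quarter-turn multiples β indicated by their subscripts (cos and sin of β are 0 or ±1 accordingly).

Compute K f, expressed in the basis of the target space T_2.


D f = 2sin x + (3/2)cos 2x - (4/3)sin 2x
E_pi/2 f = 5/4 + 2sin x - (2/3)cos 2x - (3/4)sin 2x
(D + E_pi/2) f = 5/4 + 4sin x + (5/6)cos 2x - (25/12)sin 2x

the image equals g(x) = 5/4 + 4sin x + (5/6)cos 2x - (25/12)sin 2x


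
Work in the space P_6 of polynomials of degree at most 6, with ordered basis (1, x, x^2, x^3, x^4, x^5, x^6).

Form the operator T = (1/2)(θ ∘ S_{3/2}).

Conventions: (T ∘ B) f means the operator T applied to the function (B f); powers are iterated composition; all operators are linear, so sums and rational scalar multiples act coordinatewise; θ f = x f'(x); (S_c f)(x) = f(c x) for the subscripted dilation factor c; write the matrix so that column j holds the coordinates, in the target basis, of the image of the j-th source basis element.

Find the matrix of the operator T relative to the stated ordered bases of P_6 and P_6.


image of 1: 0
image of x: (3/4)x
image of x^2: (9/4)x^2
image of x^3: (81/16)x^3
image of x^4: (81/8)x^4
image of x^5: (1215/64)x^5
image of x^6: (2187/64)x^6
each image's coordinates form column j of the matrix

the matrix is [[0, 0, 0, 0, 0, 0, 0]; [0, 3/4, 0, 0, 0, 0, 0]; [0, 0, 9/4, 0, 0, 0, 0]; [0, 0, 0, 81/16, 0, 0, 0]; [0, 0, 0, 0, 81/8, 0, 0]; [0, 0, 0, 0, 0, 1215/64, 0]; [0, 0, 0, 0, 0, 0, 2187/64]] (rows listed top to bottom)


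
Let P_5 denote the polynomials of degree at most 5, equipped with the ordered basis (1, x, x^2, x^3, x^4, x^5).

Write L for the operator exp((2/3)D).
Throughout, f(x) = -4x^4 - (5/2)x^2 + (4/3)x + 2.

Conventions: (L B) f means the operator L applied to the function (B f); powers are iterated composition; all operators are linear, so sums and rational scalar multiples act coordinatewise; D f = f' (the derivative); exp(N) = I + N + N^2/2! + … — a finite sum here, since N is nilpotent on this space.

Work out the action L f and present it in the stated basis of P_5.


the result is g(x) = -4x^4 - (32/3)x^3 - (79/6)x^2 - (182/27)x + 80/81

order-1 term: -(32/3)x^3 - (10/3)x + 8/9
order-2 term: -(32/3)x^2 - 10/9
order-3 term: -(128/27)x
order-4 term: -64/81
the series for exp((2/3)D) f terminates at order 4
exp((2/3)D) f = -4x^4 - (32/3)x^3 - (79/6)x^2 - (182/27)x + 80/81


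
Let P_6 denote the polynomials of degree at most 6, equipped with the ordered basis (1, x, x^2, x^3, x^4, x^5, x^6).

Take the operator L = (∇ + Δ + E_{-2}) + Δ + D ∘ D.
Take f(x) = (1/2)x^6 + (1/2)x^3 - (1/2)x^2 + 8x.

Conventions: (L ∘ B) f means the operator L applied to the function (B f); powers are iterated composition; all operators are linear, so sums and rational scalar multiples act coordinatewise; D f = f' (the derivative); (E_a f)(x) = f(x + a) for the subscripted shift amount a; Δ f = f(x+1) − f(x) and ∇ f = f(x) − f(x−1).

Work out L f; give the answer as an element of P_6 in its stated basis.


g(x) = (1/2)x^6 + 3x^5 + (105/2)x^4 - (99/2)x^3 + (257/2)x^2 - (139/2)x + 69/2

∇ f = 3x^5 - (15/2)x^4 + 10x^3 - 6x^2 + (1/2)x + 17/2
Δ f = 3x^5 + (15/2)x^4 + 10x^3 + 9x^2 + (7/2)x + 17/2
E_{-2} f = (1/2)x^6 - 6x^5 + 30x^4 - (159/2)x^3 + (233/2)x^2 - 80x + 10
(∇ + Δ + E_{-2}) f = (1/2)x^6 + 30x^4 - (119/2)x^3 + (239/2)x^2 - 76x + 27
Δ f = 3x^5 + (15/2)x^4 + 10x^3 + 9x^2 + (7/2)x + 17/2
D f = 3x^5 + (3/2)x^2 - x + 8
D D f = 15x^4 + 3x - 1
((∇ + Δ + E_{-2}) + Δ + D ∘ D) f = (1/2)x^6 + 3x^5 + (105/2)x^4 - (99/2)x^3 + (257/2)x^2 - (139/2)x + 69/2


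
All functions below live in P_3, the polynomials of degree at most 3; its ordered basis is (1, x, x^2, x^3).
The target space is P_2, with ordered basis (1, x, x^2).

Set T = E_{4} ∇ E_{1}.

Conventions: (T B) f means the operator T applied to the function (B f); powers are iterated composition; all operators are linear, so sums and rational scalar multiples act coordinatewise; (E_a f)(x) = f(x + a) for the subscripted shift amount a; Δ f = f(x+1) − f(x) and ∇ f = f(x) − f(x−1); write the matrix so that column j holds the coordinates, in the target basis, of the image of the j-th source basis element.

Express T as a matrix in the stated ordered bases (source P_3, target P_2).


image of 1: 0
image of x: 1
image of x^2: 2x + 9
image of x^3: 3x^2 + 27x + 61
each image's coordinates form column j of the matrix

the matrix is [[0, 1, 9, 61]; [0, 0, 2, 27]; [0, 0, 0, 3]] (rows listed top to bottom)


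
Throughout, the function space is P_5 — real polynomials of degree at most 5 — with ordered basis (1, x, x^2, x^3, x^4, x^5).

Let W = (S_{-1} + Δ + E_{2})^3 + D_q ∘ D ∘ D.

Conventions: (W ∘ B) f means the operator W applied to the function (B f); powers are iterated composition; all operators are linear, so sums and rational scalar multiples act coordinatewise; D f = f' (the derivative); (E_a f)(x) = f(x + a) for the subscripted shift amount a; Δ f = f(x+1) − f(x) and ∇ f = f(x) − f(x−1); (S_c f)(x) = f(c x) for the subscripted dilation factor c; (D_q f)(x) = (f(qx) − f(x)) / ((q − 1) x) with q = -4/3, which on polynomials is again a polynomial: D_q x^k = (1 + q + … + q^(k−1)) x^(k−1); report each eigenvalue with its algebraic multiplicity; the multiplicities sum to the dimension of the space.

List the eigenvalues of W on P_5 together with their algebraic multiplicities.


image of 1: 8
image of x: 12
image of x^2: 8x^2 + 24x + 132
image of x^3: 36x^2 + 108x + 474
image of x^4: 8x^4 + 48x^3 + 792x^2 + 1868x + 3588
image of x^5: 60x^4 + 360x^3 + (42380/9)x^2 + 10260x + 15972
the matrix is upper triangular; its diagonal is (8, 0, 8, 0, 8, 0)
for a triangular matrix the eigenvalues are the diagonal entries, with algebraic multiplicity their repetition count

λ = 0 (multiplicity 3), λ = 8 (multiplicity 3)


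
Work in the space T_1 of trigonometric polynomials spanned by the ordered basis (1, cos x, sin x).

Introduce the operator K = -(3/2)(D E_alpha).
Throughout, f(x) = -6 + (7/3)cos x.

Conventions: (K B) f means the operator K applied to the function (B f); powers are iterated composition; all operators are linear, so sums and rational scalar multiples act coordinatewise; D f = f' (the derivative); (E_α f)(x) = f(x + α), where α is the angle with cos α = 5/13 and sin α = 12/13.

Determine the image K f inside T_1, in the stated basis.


the result is g(x) = (42/13)cos x + (35/26)sin x

E_alpha f = -6 + (35/39)cos x - (28/13)sin x
D E_alpha f = -(28/13)cos x - (35/39)sin x
(-(3/2)(D E_alpha)) f = (42/13)cos x + (35/26)sin x


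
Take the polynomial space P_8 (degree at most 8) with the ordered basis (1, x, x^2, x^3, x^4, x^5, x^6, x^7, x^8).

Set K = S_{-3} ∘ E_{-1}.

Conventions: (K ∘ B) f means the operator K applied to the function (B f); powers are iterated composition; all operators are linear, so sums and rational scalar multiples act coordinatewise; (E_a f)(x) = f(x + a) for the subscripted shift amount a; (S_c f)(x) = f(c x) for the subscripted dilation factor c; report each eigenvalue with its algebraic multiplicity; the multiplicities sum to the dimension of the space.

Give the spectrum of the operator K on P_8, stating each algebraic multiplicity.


λ = -2187 (multiplicity 1), λ = -243 (multiplicity 1), λ = -27 (multiplicity 1), λ = -3 (multiplicity 1), λ = 1 (multiplicity 1), λ = 9 (multiplicity 1), λ = 81 (multiplicity 1), λ = 729 (multiplicity 1), λ = 6561 (multiplicity 1)

image of 1: 1
image of x: -3x - 1
image of x^2: 9x^2 + 6x + 1
image of x^3: -27x^3 - 27x^2 - 9x - 1
image of x^4: 81x^4 + 108x^3 + 54x^2 + 12x + 1
image of x^5: -243x^5 - 405x^4 - 270x^3 - 90x^2 - 15x - 1
image of x^6: 729x^6 + 1458x^5 + 1215x^4 + 540x^3 + 135x^2 + 18x + 1
image of x^7: -2187x^7 - 5103x^6 - 5103x^5 - 2835x^4 - 945x^3 - 189x^2 - 21x - 1
image of x^8: 6561x^8 + 17496x^7 + 20412x^6 + 13608x^5 + 5670x^4 + 1512x^3 + 252x^2 + 24x + 1
the matrix is upper triangular; its diagonal is (1, -3, 9, -27, 81, -243, 729, -2187, 6561)
for a triangular matrix the eigenvalues are the diagonal entries, with algebraic multiplicity their repetition count


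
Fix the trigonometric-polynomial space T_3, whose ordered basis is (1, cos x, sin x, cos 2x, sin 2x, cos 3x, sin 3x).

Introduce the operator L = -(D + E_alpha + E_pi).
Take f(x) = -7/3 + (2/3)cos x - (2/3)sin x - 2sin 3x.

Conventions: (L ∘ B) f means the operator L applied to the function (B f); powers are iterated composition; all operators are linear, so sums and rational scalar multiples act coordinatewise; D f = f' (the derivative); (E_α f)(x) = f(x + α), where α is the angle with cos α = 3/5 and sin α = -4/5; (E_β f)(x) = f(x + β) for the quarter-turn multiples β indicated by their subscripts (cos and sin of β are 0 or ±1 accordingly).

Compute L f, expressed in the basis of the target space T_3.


D f = -(2/3)cos x - (2/3)sin x - 6cos 3x
E_alpha f = -7/3 + (14/15)cos x + (2/15)sin x + (88/125)cos 3x + (234/125)sin 3x
E_pi f = -7/3 - (2/3)cos x + (2/3)sin x + 2sin 3x
(D + E_alpha + E_pi) f = -14/3 - (2/5)cos x + (2/15)sin x - (662/125)cos 3x + (484/125)sin 3x
(-(D + E_alpha + E_pi)) f = 14/3 + (2/5)cos x - (2/15)sin x + (662/125)cos 3x - (484/125)sin 3x

g(x) = 14/3 + (2/5)cos x - (2/15)sin x + (662/125)cos 3x - (484/125)sin 3x


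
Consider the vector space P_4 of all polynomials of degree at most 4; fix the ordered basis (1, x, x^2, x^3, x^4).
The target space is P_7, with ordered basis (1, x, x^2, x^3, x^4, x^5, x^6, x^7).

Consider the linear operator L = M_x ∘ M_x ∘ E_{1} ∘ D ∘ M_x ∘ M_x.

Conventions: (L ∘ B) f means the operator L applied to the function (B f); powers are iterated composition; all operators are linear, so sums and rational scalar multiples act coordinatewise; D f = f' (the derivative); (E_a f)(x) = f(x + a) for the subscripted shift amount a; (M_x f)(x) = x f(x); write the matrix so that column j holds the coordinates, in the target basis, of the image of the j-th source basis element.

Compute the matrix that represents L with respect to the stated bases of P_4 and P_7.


the matrix is [[0, 0, 0, 0, 0]; [0, 0, 0, 0, 0]; [2, 3, 4, 5, 6]; [2, 6, 12, 20, 30]; [0, 3, 12, 30, 60]; [0, 0, 4, 20, 60]; [0, 0, 0, 5, 30]; [0, 0, 0, 0, 6]] (rows listed top to bottom)

image of 1: 2x^3 + 2x^2
image of x: 3x^4 + 6x^3 + 3x^2
image of x^2: 4x^5 + 12x^4 + 12x^3 + 4x^2
image of x^3: 5x^6 + 20x^5 + 30x^4 + 20x^3 + 5x^2
image of x^4: 6x^7 + 30x^6 + 60x^5 + 60x^4 + 30x^3 + 6x^2
each image's coordinates form column j of the matrix


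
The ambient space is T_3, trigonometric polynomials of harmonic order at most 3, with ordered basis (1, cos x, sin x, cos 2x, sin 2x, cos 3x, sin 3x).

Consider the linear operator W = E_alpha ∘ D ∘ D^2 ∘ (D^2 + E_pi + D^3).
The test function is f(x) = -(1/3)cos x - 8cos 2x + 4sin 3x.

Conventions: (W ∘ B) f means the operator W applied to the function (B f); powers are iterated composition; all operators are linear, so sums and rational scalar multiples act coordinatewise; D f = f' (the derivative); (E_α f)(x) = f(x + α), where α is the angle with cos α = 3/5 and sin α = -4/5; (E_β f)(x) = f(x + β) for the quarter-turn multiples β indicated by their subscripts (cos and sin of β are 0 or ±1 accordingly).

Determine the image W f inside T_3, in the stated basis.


D f = (1/3)sin x + 16sin 2x + 12cos 3x
D D f = (1/3)cos x + 32cos 2x - 36sin 3x
E_pi f = (1/3)cos x - 8cos 2x - 4sin 3x
D f = (1/3)sin x + 16sin 2x + 12cos 3x
D D f = (1/3)cos x + 32cos 2x - 36sin 3x
D D D f = -(1/3)sin x - 64sin 2x - 108cos 3x
(D^2 + E_pi + D^3) f = (2/3)cos x - (1/3)sin x + 24cos 2x - 64sin 2x - 108cos 3x - 40sin 3x
D (D^2 + E_pi + D^3) f = -(1/3)cos x - (2/3)sin x - 128cos 2x - 48sin 2x - 120cos 3x + 324sin 3x
D D (D^2 + E_pi + D^3) f = -(2/3)cos x + (1/3)sin x - 96cos 2x + 256sin 2x + 972cos 3x + 360sin 3x
D D^2 (D^2 + E_pi + D^3) f = (1/3)cos x + (2/3)sin x + 512cos 2x + 192sin 2x + 1080cos 3x - 2916sin 3x
E_alpha D D^2 (D^2 + E_pi + D^3) f = -(1/3)cos x + (2/3)sin x - (8192/25)cos 2x + (10944/25)sin 2x + (1944/125)cos 3x + (388692/125)sin 3x

the image equals g(x) = -(1/3)cos x + (2/3)sin x - (8192/25)cos 2x + (10944/25)sin 2x + (1944/125)cos 3x + (388692/125)sin 3x


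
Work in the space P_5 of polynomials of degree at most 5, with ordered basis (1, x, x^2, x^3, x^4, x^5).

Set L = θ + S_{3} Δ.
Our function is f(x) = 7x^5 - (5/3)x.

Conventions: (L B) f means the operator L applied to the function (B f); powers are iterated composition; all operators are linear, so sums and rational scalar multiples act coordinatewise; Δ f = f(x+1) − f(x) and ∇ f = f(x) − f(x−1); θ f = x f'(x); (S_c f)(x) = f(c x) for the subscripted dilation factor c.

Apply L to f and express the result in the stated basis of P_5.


θ f = 35x^5 - (5/3)x
Δ f = 35x^4 + 70x^3 + 70x^2 + 35x + 16/3
S_{3} Δ f = 2835x^4 + 1890x^3 + 630x^2 + 105x + 16/3
(θ + S_{3} Δ) f = 35x^5 + 2835x^4 + 1890x^3 + 630x^2 + (310/3)x + 16/3

the image equals g(x) = 35x^5 + 2835x^4 + 1890x^3 + 630x^2 + (310/3)x + 16/3


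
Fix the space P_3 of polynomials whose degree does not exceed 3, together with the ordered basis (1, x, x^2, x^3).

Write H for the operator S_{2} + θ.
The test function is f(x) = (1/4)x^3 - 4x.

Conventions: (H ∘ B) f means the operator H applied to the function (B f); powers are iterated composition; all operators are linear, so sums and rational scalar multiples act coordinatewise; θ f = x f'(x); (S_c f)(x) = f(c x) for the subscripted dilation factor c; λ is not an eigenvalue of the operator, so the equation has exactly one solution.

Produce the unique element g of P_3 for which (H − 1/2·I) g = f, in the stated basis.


write g with unknown coordinates in the stated basis and equate coefficients in (H − 1/2·I) g = f
solving from the highest basis element down gives g = (1/42)x^3 - (8/5)x
check: H g = (11/42)x^3 - (24/5)x
so H g − 1/2·g = (1/4)x^3 - 4x = f ✓

the result is g(x) = (1/42)x^3 - (8/5)x


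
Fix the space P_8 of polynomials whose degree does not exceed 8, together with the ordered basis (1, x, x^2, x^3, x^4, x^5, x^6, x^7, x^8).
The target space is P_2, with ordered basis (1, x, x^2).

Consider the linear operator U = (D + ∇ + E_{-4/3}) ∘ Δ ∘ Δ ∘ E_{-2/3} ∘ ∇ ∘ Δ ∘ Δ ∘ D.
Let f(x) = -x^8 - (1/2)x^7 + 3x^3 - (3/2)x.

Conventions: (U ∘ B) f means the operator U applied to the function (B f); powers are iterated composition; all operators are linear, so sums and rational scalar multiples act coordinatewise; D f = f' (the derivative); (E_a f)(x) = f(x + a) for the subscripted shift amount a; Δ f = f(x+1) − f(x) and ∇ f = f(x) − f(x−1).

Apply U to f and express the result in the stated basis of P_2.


the image equals g(x) = -20160x^2 - 63000x - 64260

D f = -8x^7 - (7/2)x^6 + 9x^2 - 3/2
Δ D f = -56x^6 - 189x^5 - (665/2)x^4 - 350x^3 - (441/2)x^2 - 59x - 5/2
Δ (Δ ∘ D) f = -336x^5 - 1785x^4 - 4340x^3 - 5775x^2 - 4102x - 1207
∇ (Δ ∘ Δ ∘ D) f = -1680x^4 - 3780x^3 - 5670x^2 - 3990x - 1218
E_{-2/3} ∇ (Δ ∘ Δ ∘ D) f = -1680x^4 + 700x^3 - 2590x^2 + (4690/9)x - 7826/27
Δ E_{-2/3} ∇ (Δ ∘ Δ ∘ D) f = -6720x^3 - 7980x^2 - 9800x - 27440/9
Δ Δ E_{-2/3} ∇ (Δ ∘ Δ ∘ D) f = -20160x^2 - 36120x - 24500
D (Δ ∘ Δ ∘ E_{-2/3} ∘ ∇ ∘ Δ ∘ Δ ∘ D) f = -40320x - 36120
∇ (Δ ∘ Δ ∘ E_{-2/3} ∘ ∇ ∘ Δ ∘ Δ ∘ D) f = -40320x - 15960
E_{-4/3} (Δ ∘ Δ ∘ E_{-2/3} ∘ ∇ ∘ Δ ∘ Δ ∘ D) f = -20160x^2 + 17640x - 12180
(D + ∇ + E_{-4/3}) (Δ ∘ Δ ∘ E_{-2/3} ∘ ∇ ∘ Δ ∘ Δ ∘ D) f = -20160x^2 - 63000x - 64260


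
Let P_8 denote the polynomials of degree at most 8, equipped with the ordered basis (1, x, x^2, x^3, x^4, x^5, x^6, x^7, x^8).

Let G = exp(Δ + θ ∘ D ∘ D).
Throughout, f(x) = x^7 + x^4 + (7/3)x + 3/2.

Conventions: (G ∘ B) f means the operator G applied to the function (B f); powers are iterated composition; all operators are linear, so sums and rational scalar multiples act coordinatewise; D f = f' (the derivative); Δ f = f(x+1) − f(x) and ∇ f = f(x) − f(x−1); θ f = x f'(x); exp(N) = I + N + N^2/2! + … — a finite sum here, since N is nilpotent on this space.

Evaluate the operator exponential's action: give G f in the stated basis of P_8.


order-1 term: 7x^6 + 231x^5 + 35x^4 + 39x^3 + 51x^2 + 11x + 13/3
order-2 term: 21x^5 + 1050x^4 + 8225x^3 + 1791x^2 + 895x + 187
order-3 term: 35x^4 + 1890x^3 + 18795x^2 + 27304x + 3994
order-4 term: 35x^3 + 1680x^2 + 13685x + 12006
order-5 term: 21x^2 + 735x + 3080
order-6 term: 7x + 126
order-7 term: 1
the series for exp(Δ + θ ∘ D ∘ D) f terminates at order 7
exp(Δ + θ ∘ D ∘ D) f = x^7 + 7x^6 + 252x^5 + 1121x^4 + 10189x^3 + 22338x^2 + (127918/3)x + 116399/6

the image equals g(x) = x^7 + 7x^6 + 252x^5 + 1121x^4 + 10189x^3 + 22338x^2 + (127918/3)x + 116399/6


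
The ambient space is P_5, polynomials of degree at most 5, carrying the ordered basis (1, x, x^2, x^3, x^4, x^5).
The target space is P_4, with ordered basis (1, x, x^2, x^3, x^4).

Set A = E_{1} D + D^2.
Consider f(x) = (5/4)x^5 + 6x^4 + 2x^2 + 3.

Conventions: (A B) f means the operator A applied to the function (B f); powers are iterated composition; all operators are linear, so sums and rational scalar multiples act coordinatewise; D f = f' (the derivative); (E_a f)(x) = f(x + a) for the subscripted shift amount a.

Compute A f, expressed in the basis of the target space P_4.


D f = (25/4)x^4 + 24x^3 + 4x
E_{1} D f = (25/4)x^4 + 49x^3 + (219/2)x^2 + 101x + 137/4
D f = (25/4)x^4 + 24x^3 + 4x
D D f = 25x^3 + 72x^2 + 4
(E_{1} D + D^2) f = (25/4)x^4 + 74x^3 + (363/2)x^2 + 101x + 153/4

the result is g(x) = (25/4)x^4 + 74x^3 + (363/2)x^2 + 101x + 153/4


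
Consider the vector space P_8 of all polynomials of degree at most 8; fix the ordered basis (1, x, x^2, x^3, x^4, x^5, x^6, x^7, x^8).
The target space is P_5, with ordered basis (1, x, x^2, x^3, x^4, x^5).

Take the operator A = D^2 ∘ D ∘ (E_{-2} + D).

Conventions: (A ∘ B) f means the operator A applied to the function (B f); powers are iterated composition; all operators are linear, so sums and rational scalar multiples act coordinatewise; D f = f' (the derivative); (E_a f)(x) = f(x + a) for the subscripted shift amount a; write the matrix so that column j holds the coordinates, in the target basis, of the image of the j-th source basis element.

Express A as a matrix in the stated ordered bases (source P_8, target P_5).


image of 1: 0
image of x: 0
image of x^2: 0
image of x^3: 6
image of x^4: 24x - 24
image of x^5: 60x^2 - 120x + 240
image of x^6: 120x^3 - 360x^2 + 1440x - 960
image of x^7: 210x^4 - 840x^3 + 5040x^2 - 6720x + 3360
image of x^8: 336x^5 - 1680x^4 + 13440x^3 - 26880x^2 + 26880x - 10752
each image's coordinates form column j of the matrix

the matrix is [[0, 0, 0, 6, -24, 240, -960, 3360, -10752]; [0, 0, 0, 0, 24, -120, 1440, -6720, 26880]; [0, 0, 0, 0, 0, 60, -360, 5040, -26880]; [0, 0, 0, 0, 0, 0, 120, -840, 13440]; [0, 0, 0, 0, 0, 0, 0, 210, -1680]; [0, 0, 0, 0, 0, 0, 0, 0, 336]] (rows listed top to bottom)


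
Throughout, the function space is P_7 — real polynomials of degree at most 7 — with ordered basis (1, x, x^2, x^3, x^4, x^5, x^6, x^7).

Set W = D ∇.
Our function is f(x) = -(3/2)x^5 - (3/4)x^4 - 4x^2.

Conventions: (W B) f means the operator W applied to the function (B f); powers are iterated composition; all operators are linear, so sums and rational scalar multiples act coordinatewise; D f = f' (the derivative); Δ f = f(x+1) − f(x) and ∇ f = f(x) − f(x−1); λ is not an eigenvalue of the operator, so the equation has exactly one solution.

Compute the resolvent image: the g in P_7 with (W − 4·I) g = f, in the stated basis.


write g with unknown coordinates in the stated basis and equate coefficients in (W − 4·I) g = f
solving from the highest basis element down gives g = (3/8)x^5 + (3/16)x^4 + (15/8)x^3 - (5/4)x^2 + (33/8)x - 37/16
check: W g = (15/2)x^3 - 9x^2 + (33/2)x - 37/4
so W g − 4·g = -(3/2)x^5 - (3/4)x^4 - 4x^2 = f ✓

the image equals g(x) = (3/8)x^5 + (3/16)x^4 + (15/8)x^3 - (5/4)x^2 + (33/8)x - 37/16


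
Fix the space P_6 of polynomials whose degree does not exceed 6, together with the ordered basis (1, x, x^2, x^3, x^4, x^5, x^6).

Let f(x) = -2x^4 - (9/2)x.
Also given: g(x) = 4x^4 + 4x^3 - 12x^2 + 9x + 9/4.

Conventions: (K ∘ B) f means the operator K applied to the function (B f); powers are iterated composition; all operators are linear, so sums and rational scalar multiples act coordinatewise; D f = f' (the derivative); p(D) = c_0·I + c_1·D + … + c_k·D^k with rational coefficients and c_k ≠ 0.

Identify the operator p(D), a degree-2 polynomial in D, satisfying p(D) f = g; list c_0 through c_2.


D^0 f = -2x^4 - (9/2)x
D^1 f = -8x^3 - 9/2
D^2 f = -24x^2
matching coefficients of g against c_0 f + c_1 Df + … from the top degree down determines the c_i
solution: c_0 = -2, c_1 = -1/2, c_2 = 1/2

p(D) = -2·I − (1/2)·D + (1/2)·D^2, i.e. c_0 = -2, c_1 = -1/2, c_2 = 1/2


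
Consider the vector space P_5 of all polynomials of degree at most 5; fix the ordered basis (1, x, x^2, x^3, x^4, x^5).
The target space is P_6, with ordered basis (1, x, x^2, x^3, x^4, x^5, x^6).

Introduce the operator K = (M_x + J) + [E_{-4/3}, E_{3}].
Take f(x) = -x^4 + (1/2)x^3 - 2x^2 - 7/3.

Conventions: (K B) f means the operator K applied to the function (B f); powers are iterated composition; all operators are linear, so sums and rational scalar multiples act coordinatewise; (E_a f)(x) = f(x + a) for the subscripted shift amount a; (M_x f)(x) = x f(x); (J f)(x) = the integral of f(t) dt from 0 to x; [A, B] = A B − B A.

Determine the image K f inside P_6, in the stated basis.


g(x) = -(6/5)x^5 + (5/8)x^4 - (8/3)x^3 - (14/3)x

M_x f = -x^5 + (1/2)x^4 - 2x^3 - (7/3)x
J f = -(1/5)x^5 + (1/8)x^4 - (2/3)x^3 - (7/3)x
(M_x + J) f = -(6/5)x^5 + (5/8)x^4 - (8/3)x^3 - (14/3)x
E_{3} f = -x^4 - (23/2)x^3 - (103/2)x^2 - (213/2)x - 527/6
E_{-4/3} E_{3} f = -x^4 - (37/6)x^3 - (97/6)x^2 - (1135/54)x - 2153/162
E_{-4/3} f = -x^4 + (35/6)x^3 - (44/3)x^2 + (472/27)x - 829/81
E_{3} E_{-4/3} f = -x^4 - (37/6)x^3 - (97/6)x^2 - (1135/54)x - 2153/162
[E_{-4/3}, E_{3}] f = 0
((M_x + J) + [E_{-4/3}, E_{3}]) f = -(6/5)x^5 + (5/8)x^4 - (8/3)x^3 - (14/3)x


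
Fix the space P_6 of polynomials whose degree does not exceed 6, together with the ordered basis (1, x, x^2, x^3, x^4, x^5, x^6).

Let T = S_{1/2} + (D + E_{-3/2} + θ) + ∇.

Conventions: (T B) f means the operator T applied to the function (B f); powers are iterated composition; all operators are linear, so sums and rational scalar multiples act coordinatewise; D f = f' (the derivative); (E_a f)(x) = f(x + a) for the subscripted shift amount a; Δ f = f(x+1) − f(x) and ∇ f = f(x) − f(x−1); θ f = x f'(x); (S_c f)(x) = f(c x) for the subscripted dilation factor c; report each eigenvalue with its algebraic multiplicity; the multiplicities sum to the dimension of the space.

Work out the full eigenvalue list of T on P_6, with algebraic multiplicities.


λ = 2 (multiplicity 1), λ = 5/2 (multiplicity 1), λ = 13/4 (multiplicity 1), λ = 33/8 (multiplicity 1), λ = 81/16 (multiplicity 1), λ = 193/32 (multiplicity 1), λ = 449/64 (multiplicity 1)

image of 1: 2
image of x: (5/2)x + 1/2
image of x^2: (13/4)x^2 + x + 5/4
image of x^3: (33/8)x^3 + (3/2)x^2 + (15/4)x - 19/8
image of x^4: (81/16)x^4 + 2x^3 + (15/2)x^2 - (19/2)x + 65/16
image of x^5: (193/32)x^5 + (5/2)x^4 + (25/2)x^3 - (95/4)x^2 + (325/16)x - 211/32
image of x^6: (449/64)x^6 + 3x^5 + (75/4)x^4 - (95/2)x^3 + (975/16)x^2 - (633/16)x + 665/64
the matrix is upper triangular; its diagonal is (2, 5/2, 13/4, 33/8, 81/16, 193/32, 449/64)
for a triangular matrix the eigenvalues are the diagonal entries, with algebraic multiplicity their repetition count
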